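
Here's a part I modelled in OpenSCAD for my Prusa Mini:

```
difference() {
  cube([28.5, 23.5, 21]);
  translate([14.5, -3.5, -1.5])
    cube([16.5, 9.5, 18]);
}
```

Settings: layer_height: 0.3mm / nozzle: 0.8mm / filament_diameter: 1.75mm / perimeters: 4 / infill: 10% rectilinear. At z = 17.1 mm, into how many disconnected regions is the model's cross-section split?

1

At z = 17.1 mm: the cube is present — its section is the full 28.5×23.5 rectangle; the cube at (14.5, -3.5) does not reach this height (z outside [-1.5, 16.5]); Taking the first minus the rest: none of the subtracted shapes is present at this height, so the 28.5×23.5 cube is unchanged — 1 connected region. The result has 1 disconnected region.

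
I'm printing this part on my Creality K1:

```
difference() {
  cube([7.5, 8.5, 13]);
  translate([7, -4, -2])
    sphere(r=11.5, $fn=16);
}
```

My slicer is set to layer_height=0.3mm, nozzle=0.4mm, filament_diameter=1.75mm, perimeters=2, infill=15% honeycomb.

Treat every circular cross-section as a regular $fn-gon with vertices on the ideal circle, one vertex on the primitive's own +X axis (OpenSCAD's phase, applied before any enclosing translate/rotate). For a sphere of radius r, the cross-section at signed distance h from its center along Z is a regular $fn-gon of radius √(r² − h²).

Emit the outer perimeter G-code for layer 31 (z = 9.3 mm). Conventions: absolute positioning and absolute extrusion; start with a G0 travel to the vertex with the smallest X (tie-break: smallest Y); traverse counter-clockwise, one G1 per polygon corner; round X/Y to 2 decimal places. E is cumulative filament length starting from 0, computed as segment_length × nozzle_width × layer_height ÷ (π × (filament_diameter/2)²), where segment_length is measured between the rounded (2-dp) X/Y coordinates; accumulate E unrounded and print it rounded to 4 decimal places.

G0 X0.00 Y0.00 Z9.30
G1 X7.50 Y0.00 E0.3742
G1 X7.50 Y8.50 E0.7982
G1 X0.00 Y8.50 E1.1724
G1 X0.00 Y0.00 E1.5965

At z = 9.3 mm: the cube is present — its section is the full 7.5×8.5 rectangle; the r=11.5 sphere at (7, -4) slices to a regular 16-gon of circumradius 2.135 (√(r²−h²) with h=11.3 from center); Subtracting the remaining from the first: starting from the 7.5×8.5 cube, the r=11.5 sphere at (7, -4) misses the remaining region (no effect) — 1 connected region. The outline is a single polygon with 4 vertices. Extrusion per mm of travel: 0.4 × 0.3 / (π × 0.875²) = 0.049890. Accumulating E over each segment gives final E = 1.5965.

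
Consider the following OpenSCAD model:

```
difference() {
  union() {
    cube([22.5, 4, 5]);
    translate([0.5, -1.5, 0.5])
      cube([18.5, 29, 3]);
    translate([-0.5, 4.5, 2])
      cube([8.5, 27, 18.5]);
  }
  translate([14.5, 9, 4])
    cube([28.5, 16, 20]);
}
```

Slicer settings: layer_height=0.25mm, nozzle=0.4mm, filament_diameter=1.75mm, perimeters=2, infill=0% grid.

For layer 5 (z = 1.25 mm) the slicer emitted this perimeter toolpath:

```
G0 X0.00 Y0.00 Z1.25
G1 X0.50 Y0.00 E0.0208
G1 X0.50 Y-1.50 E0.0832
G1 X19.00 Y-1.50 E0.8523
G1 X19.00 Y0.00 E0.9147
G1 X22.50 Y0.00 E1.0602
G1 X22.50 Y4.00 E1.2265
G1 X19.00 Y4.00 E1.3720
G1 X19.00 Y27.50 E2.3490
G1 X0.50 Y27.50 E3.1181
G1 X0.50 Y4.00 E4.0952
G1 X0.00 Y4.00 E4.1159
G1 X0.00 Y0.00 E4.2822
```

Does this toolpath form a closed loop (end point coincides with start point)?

Start point (G0): (0.00, 0.00). End point (last G1): the path returns to the start — closed.

yes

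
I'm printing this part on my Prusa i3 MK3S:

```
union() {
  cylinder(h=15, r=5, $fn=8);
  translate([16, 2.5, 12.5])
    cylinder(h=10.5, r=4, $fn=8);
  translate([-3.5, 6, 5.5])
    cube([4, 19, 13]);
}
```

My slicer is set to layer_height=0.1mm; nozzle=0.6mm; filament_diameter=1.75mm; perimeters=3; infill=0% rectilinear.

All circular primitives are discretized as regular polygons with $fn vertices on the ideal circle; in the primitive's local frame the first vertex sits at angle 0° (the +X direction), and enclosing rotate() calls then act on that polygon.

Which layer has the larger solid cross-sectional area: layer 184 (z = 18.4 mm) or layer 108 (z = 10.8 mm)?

layer 108 (z = 10.8 mm)

Layer 184 (z = 18.4): the cylinder does not reach this height (z outside [0, 15]); the r=4 cylinder at (16, 2.5) contributes a regular 8-gon of circumradius 4 (area = (8/2)·4.000²·sin(360°/8) = 45.25 mm²); the cube at (-3.5, 6) is present — its section is the full 4×19 rectangle (area 76.00 mm²); Taking the union: the 2 present regions are separate (no shared area or edge), so areas and boundary lengths simply add and each stays a separate island — area = 121.25 mm². So its area = 121.25 mm². Layer 108 (z = 10.8): the r=5 cylinder contributes a regular 8-gon of circumradius 5 (area = (8/2)·5.000²·sin(360°/8) = 70.71 mm²); the cylinder at (16, 2.5) is absent (z outside [12.5, 23]); the 4×19 cube at (-3.5, 6) contributes its full rectangle (area 76.00 mm²); Taking the union: the 2 present regions are separate (no shared area or edge), so areas and boundary lengths simply add and each stays a separate island — area = 146.71 mm². So its area = 146.71 mm². Layer 108 is larger (146.71 vs 121.25 mm²).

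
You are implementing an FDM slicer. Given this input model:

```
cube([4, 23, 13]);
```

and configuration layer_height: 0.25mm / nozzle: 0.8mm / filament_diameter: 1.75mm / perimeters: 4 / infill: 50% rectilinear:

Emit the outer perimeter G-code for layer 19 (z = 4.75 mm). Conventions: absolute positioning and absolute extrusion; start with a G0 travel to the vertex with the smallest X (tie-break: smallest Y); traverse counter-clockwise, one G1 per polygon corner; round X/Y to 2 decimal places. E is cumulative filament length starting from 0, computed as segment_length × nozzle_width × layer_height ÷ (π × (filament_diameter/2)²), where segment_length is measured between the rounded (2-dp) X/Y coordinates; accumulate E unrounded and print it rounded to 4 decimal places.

At z = 4.75 mm: the cube is present — its section is the full 4×23 rectangle. The outline is a single polygon with 4 vertices. Extrusion per mm of travel: 0.8 × 0.25 / (π × 0.875²) = 0.083150. Accumulating E over each segment gives final E = 4.4901.

G0 X0.00 Y0.00 Z4.75
G1 X4.00 Y0.00 E0.3326
G1 X4.00 Y23.00 E2.2451
G1 X0.00 Y23.00 E2.5777
G1 X0.00 Y0.00 E4.4901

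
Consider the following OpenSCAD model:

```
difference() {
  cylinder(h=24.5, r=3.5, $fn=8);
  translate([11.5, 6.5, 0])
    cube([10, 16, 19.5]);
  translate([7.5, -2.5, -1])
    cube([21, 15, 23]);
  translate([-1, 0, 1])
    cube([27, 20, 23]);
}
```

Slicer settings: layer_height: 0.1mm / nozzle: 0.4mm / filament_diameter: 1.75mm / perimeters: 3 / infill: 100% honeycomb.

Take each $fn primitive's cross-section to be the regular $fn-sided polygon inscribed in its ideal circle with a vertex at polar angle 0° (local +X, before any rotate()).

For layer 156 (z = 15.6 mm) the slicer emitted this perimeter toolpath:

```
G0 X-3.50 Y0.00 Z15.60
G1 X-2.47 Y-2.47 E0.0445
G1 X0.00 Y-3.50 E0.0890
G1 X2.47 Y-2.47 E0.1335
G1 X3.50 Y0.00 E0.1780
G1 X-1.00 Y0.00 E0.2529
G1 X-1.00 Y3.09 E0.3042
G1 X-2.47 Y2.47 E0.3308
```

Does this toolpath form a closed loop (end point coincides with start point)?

no

Start point (G0): (-3.50, 0.00). End point (last G1): the path does not return to the start — open.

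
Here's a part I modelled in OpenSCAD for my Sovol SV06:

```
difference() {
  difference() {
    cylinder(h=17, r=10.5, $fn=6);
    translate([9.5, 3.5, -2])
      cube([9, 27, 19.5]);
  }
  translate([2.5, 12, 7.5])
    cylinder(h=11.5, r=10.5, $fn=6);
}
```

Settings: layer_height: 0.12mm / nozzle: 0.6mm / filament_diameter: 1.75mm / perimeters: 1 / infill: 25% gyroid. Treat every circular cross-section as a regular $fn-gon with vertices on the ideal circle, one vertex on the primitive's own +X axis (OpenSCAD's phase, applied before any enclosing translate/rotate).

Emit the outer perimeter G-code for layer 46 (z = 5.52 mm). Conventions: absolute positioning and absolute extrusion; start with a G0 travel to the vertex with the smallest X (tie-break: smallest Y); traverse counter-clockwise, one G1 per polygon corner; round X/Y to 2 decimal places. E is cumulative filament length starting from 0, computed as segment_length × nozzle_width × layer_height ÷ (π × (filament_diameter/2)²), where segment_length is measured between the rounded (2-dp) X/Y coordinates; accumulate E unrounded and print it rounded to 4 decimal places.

At z = 5.52 mm: the r=10.5 cylinder contributes a regular 6-gon of circumradius 10.5; the cube at (9.5, 3.5) is present — its section is the full 9×27 rectangle; Subtracting the remaining from the first: starting from the r=10.5 cylinder, the 9×27 cube at (9.5, 3.5) misses the remaining region (no effect) — 1 connected region; the cylinder at (2.5, 12) does not reach this height (z outside [7.5, 19]); Subtracting the remaining from the first: none of the subtracted shapes is present at this height, so the result so far is unchanged — 1 connected region. The outline is a single polygon with 6 vertices. Extrusion per mm of travel: 0.6 × 0.12 / (π × 0.875²) = 0.029934. Accumulating E over each segment gives final E = 1.8855.

G0 X-10.50 Y0.00 Z5.52
G1 X-5.25 Y-9.09 E0.3142
G1 X5.25 Y-9.09 E0.6285
G1 X10.50 Y0.00 E0.9428
G1 X5.25 Y9.09 E1.2570
G1 X-5.25 Y9.09 E1.5713
G1 X-10.50 Y0.00 E1.8855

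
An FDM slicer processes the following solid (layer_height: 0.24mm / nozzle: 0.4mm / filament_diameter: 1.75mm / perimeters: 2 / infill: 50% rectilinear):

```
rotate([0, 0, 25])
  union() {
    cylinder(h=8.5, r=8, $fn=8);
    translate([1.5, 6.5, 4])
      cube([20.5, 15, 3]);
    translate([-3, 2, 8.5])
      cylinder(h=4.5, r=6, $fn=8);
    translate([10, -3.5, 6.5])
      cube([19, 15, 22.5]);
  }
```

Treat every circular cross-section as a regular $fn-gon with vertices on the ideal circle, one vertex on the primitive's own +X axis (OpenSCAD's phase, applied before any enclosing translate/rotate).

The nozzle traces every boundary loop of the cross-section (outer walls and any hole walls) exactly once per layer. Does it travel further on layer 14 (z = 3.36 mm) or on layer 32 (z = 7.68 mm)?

Layer 14 (z = 3.36): the r=8 cylinder gives a regular 8-gon of circumradius 8 (constant along its height) (perimeter = 2·8·8.000·sin(180°/8) = 48.98 mm); the cube at (1.5, 6.5) is not intersected at this z (z outside [4, 7]); the cylinder at (-3, 2) does not reach this height (z outside [8.5, 13]); the cube at (10, -3.5) does not reach this height (z outside [6.5, 29]); Combining (union): only the r=8 cylinder is present, so the union is just that shape — boundary = 48.98 mm; (rotated 25° about Z; rotation is an isometry so areas/perimeters/island counts are preserved). So its perimeter = 48.98 mm. Layer 32 (z = 7.68): the cylinder: section is a regular 8-gon, circumradius r=8 (perimeter = 2·8·8.000·sin(180°/8) = 48.98 mm); the cube at (1.5, 6.5) does not reach this height (z outside [4, 7]); the cylinder at (-3, 2) is absent (z outside [8.5, 13]); the cube at (10, -3.5) is present — its section is the full 19×15 rectangle (perimeter 68.00 mm); Merging all regions: the 2 present regions are separate (no shared area or edge), so areas and boundary lengths simply add and each stays a separate island — boundary = 116.98 mm; (rotated 25° about Z; rotation is an isometry so areas/perimeters/island counts are preserved). So its perimeter = 116.98 mm. Layer 32 is larger (116.98 vs 48.98 mm).

layer 32 (z = 7.68 mm)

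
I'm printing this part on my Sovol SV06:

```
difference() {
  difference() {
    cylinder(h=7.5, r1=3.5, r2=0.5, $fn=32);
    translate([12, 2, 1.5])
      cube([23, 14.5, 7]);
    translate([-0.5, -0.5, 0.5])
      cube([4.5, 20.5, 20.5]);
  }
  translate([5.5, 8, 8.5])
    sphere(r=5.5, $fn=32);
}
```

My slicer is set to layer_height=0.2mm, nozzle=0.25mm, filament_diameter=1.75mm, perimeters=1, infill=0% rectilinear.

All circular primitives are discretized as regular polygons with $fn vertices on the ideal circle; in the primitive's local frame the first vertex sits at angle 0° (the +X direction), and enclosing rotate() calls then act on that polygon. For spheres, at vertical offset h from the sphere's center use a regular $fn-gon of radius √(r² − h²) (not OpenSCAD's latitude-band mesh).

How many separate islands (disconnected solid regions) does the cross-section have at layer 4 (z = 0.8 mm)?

1

At z = 0.8 mm: the cone contributes a regular 32-gon of circumradius 3.180 (interpolated between r1=3.5 and r2=0.5 at t=0.107); the cube at (12, 2) is not intersected at this z (z outside [1.5, 8.5]); the cube at (-0.5, -0.5) (footprint 4.5×20.5) is included at this height; Subtracting the remaining from the first: starting from the cone, the 4.5×20.5 cube at (-0.5, -0.5) partially overlaps it — only the 11.30 mm² overlap (of its 92.25 mm²) is removed, clipping the outline — 1 connected region; the sphere at (5.5, 8) is absent (|z−center|=7.700 > r=5.5); Taking the first minus the rest: none of the subtracted shapes is present at this height, so the result so far is unchanged — 1 connected region. Overall, the cross-section is a single solid region. Island count = 1.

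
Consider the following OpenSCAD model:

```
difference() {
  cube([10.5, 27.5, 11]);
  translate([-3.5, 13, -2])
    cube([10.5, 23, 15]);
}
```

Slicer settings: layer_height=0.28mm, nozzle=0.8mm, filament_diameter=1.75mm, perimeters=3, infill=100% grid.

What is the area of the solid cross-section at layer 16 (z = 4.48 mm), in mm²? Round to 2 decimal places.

At z = 4.48 mm: the 10.5×27.5 cube contributes its full rectangle (area 288.75 mm²); the cube at (-3.5, 13) (footprint 10.5×23) is included at this height (area 241.50 mm²); Taking the first minus the rest: starting from the 10.5×27.5 cube (288.75 mm²), the 10.5×23 cube at (-3.5, 13) partially overlaps it — only the 101.50 mm² overlap (of its 241.50 mm²) is removed, clipping the outline — area = 187.25 mm². Overall, the cross-section is a single solid region. Net area = 187.25 mm².

187.25 mm²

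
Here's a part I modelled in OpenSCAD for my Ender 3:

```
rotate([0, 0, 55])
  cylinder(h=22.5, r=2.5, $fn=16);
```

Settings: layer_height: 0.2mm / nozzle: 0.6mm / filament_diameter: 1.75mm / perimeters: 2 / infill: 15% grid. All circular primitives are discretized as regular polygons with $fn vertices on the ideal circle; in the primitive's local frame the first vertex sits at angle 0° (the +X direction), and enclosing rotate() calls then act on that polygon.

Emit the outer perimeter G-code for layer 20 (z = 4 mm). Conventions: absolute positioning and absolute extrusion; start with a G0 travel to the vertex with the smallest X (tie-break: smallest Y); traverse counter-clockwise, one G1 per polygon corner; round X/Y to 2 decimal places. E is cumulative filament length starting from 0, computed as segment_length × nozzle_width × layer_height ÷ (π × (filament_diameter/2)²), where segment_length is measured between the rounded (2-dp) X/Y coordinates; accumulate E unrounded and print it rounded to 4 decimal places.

G0 X-2.46 Y-0.43 Z4.00
G1 X-2.11 Y-1.34 E0.0486
G1 X-1.43 Y-2.05 E0.0977
G1 X-0.54 Y-2.44 E0.1462
G1 X0.43 Y-2.46 E0.1946
G1 X1.34 Y-2.11 E0.2432
G1 X2.05 Y-1.43 E0.2923
G1 X2.44 Y-0.54 E0.3407
G1 X2.46 Y0.43 E0.3891
G1 X2.11 Y1.34 E0.4378
G1 X1.43 Y2.05 E0.4868
G1 X0.54 Y2.44 E0.5353
G1 X-0.43 Y2.46 E0.5837
G1 X-1.34 Y2.11 E0.6324
G1 X-2.05 Y1.43 E0.6814
G1 X-2.44 Y0.54 E0.7299
G1 X-2.46 Y-0.43 E0.7783

At z = 4 mm: the cylinder: section is a regular 16-gon, circumradius r=2.5; (whole slice rotated 55° about Z — lengths, areas and connectivity unchanged). The outline is a single polygon with 16 vertices. Extrusion per mm of travel: 0.6 × 0.2 / (π × 0.875²) = 0.049890. Accumulating E over each segment gives final E = 0.7783.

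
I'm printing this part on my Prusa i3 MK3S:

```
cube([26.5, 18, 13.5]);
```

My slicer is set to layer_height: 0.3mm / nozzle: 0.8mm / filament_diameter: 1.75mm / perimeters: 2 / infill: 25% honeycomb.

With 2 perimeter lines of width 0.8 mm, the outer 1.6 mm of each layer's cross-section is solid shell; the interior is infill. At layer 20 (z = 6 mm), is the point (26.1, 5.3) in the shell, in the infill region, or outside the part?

At z = 6 mm: the cube is present — its section is the full 26.5×18 rectangle. Overall, the cross-section is a single solid region. The nearest boundary edge runs (26.50, 0.00)→(26.50, 18.00); distance from the point to it = 0.40 mm. The point is inside the cross-section, 0.40 mm from the nearest boundary — within the 1.6 mm shell band (2 × 0.8).

shell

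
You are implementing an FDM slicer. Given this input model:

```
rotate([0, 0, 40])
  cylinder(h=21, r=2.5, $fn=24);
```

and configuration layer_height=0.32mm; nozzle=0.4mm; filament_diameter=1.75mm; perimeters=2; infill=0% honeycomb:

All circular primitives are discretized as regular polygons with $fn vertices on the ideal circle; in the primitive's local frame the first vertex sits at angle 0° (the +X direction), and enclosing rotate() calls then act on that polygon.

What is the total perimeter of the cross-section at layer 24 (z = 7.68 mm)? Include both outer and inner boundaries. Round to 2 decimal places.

15.66 mm

At z = 7.68 mm: the r=2.5 cylinder contributes a regular 24-gon of circumradius 2.5 (perimeter = 2·24·2.500·sin(180°/24) = 15.66 mm); (whole slice rotated 40° about Z — lengths, areas and connectivity unchanged). Overall, the cross-section is a single solid region. Total boundary length (outer) = 15.66 mm.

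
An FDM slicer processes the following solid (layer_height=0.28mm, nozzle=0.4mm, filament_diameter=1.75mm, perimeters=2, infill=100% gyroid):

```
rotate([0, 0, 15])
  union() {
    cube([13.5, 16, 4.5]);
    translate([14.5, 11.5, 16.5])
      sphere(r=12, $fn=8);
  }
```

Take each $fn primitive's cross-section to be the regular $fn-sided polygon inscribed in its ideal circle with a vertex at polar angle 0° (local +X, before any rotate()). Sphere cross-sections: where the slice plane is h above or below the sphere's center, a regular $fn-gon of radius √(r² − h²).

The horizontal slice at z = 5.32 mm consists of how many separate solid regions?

At z = 5.32 mm: the cube is absent (z outside [0, 4.5]); the r=12 sphere at (14.5, 11.5) contributes a regular 8-gon of circumradius √(12²−11.18²) = 4.360; Taking the union: only the r=12 sphere at (14.5, 11.5) is present, so the union is just that shape — 1 connected region; (whole slice rotated 15° about Z — lengths, areas and connectivity unchanged). The result has 1 disconnected region.

1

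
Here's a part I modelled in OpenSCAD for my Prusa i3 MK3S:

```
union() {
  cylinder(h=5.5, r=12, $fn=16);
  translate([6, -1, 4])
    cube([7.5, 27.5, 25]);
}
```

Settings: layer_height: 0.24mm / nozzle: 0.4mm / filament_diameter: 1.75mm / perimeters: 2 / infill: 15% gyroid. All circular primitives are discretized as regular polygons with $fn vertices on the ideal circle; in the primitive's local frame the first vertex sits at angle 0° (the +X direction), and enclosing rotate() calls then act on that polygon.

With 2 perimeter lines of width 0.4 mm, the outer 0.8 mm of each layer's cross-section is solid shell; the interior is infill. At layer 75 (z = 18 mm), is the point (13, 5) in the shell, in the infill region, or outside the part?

shell

At z = 18 mm: the cylinder is not intersected at this z (z outside [0, 5.5]); the 7.5×27.5 cube at (6, -1) contributes its full rectangle; Combining (union): only the 7.5×27.5 cube at (6, -1) is present, so the union is just that shape — 1 connected region. Overall, the cross-section is a single solid region. The nearest boundary edge runs (13.50, -1.00)→(13.50, 26.50); distance from the point to it = 0.50 mm. The point is inside the cross-section, 0.50 mm from the nearest boundary — within the 0.8 mm shell band (2 × 0.4).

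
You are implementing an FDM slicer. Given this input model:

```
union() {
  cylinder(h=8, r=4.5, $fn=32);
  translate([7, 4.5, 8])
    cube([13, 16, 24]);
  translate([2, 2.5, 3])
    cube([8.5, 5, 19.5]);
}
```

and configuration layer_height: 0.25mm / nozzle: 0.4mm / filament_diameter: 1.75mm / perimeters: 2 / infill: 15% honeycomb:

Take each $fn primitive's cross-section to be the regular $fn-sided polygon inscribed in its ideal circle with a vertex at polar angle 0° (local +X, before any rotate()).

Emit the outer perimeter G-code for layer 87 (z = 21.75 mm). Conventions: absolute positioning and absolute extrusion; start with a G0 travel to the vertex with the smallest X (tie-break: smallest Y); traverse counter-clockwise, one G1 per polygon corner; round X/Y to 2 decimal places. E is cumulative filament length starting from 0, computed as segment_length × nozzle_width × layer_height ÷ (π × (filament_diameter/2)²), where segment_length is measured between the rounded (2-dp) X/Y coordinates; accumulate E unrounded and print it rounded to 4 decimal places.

At z = 21.75 mm: the cylinder is absent (z outside [0, 8]); the 13×16 cube at (7, 4.5) contributes its full rectangle; the 8.5×5 cube at (2, 2.5) contributes its full rectangle; Combining (union): the regions partially overlap (shared area 10.50 mm²), so overlapping operands fuse into one piece — 1 connected region. The outline is a single polygon with 8 vertices. Extrusion per mm of travel: 0.4 × 0.25 / (π × 0.875²) = 0.041575. Accumulating E over each segment gives final E = 2.9934.

G0 X2.00 Y2.50 Z21.75
G1 X10.50 Y2.50 E0.3534
G1 X10.50 Y4.50 E0.4365
G1 X20.00 Y4.50 E0.8315
G1 X20.00 Y20.50 E1.4967
G1 X7.00 Y20.50 E2.0372
G1 X7.00 Y7.50 E2.5777
G1 X2.00 Y7.50 E2.7855
G1 X2.00 Y2.50 E2.9934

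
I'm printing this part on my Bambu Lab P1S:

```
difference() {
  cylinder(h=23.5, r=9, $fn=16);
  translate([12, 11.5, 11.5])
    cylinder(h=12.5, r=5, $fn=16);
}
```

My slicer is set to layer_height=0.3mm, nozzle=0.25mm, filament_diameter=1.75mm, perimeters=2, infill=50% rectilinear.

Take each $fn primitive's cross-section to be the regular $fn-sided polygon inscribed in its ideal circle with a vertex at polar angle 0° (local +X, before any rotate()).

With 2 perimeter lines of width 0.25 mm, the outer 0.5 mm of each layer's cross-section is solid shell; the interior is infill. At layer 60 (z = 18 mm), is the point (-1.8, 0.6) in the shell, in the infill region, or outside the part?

At z = 18 mm: the r=9 cylinder gives a regular 16-gon of circumradius 9 (constant along its height); the cylinder at (12, 11.5): section is a regular 16-gon, circumradius r=5; Subtracting the remaining from the first: starting from the r=9 cylinder, the r=5 cylinder at (12, 11.5) misses the remaining region (no effect) — 1 connected region. Overall, the cross-section is a single solid region. The nearest boundary edge runs (-9.00, 0.00)→(-8.31, 3.44); distance from the point to it = 6.94 mm. The point is inside the cross-section and 6.94 mm from the nearest boundary — more than the 0.5 mm shell width (2 × 0.25), so it's in the infill interior.

infill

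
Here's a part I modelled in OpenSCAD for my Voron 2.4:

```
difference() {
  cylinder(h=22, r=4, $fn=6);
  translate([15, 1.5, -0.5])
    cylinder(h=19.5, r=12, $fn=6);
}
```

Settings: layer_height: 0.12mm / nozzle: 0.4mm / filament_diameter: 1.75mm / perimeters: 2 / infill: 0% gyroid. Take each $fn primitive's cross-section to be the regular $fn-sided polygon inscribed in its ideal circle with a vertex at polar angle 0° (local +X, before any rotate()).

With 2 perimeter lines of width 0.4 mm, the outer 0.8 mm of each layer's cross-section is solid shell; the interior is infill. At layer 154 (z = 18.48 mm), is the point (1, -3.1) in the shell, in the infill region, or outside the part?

shell

At z = 18.48 mm: the r=4 cylinder gives a regular 6-gon of circumradius 4 (constant along its height); the cylinder at (15, 1.5): section is a regular 6-gon, circumradius r=12; After the difference (first − rest): starting from the r=4 cylinder, the r=12 cylinder at (15, 1.5) partially overlaps it — only the 0.22 mm² overlap (of its 374.12 mm²) is removed, clipping the outline — 1 connected region. Overall, the cross-section is a single solid region. The nearest boundary edge runs (2.00, -3.46)→(-2.00, -3.46); distance from the point to it = 0.36 mm. The point is inside the cross-section, 0.36 mm from the nearest boundary — within the 0.8 mm shell band (2 × 0.4).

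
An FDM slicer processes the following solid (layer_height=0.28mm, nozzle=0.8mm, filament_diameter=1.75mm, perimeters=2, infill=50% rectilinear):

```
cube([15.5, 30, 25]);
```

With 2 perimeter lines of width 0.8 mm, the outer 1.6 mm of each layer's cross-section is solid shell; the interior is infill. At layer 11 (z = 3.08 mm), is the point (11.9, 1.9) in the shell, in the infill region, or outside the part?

infill

At z = 3.08 mm: the cube (footprint 15.5×30) is included at this height. Overall, the cross-section is a single solid region. The nearest boundary edge runs (0.00, 0.00)→(15.50, 0.00); distance from the point to it = 1.90 mm. The point is inside the cross-section and 1.90 mm from the nearest boundary — more than the 1.6 mm shell width (2 × 0.8), so it's in the infill interior.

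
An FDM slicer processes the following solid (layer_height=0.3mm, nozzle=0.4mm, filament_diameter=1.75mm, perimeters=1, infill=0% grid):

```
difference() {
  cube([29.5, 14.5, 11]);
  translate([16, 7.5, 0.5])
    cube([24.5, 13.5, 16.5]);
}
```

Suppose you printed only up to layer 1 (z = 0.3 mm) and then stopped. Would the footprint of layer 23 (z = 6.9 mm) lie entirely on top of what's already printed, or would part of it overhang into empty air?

Compare the two slices. At z = 0.3: the 29.5×14.5 cube contributes its full rectangle (area 427.75 mm²); the cube at (16, 7.5) is absent (z outside [0.5, 17]); After the difference (first − rest): none of the subtracted shapes is present at this height, so the 29.5×14.5 cube is unchanged — area = 427.75 mm². At z = 6.9: the cube is present — its section is the full 29.5×14.5 rectangle (area 427.75 mm²); the cube at (16, 7.5) is present — its section is the full 24.5×13.5 rectangle (area 330.75 mm²); Taking the first minus the rest: starting from the 29.5×14.5 cube (427.75 mm²), the 24.5×13.5 cube at (16, 7.5) partially overlaps it — only the 94.50 mm² overlap (of its 330.75 mm²) is removed, clipping the outline — area = 333.25 mm². Checking containment: the cross-section at z = 6.9 is a subset of the cross-section at z = 0.3.

entirely on top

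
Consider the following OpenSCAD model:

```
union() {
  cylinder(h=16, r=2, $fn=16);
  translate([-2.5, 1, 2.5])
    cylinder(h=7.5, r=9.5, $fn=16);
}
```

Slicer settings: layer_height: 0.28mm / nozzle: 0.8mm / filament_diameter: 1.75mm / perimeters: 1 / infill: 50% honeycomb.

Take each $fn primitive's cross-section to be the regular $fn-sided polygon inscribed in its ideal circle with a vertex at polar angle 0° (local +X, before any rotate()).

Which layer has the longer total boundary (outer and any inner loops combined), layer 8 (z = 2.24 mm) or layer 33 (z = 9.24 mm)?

Layer 8 (z = 2.24): the cylinder: section is a regular 16-gon, circumradius r=2 (perimeter = 2·16·2.000·sin(180°/16) = 12.49 mm); the cylinder at (-2.5, 1) does not reach this height (z outside [2.5, 10]); Taking the union: only the r=2 cylinder is present, so the union is just that shape — boundary = 12.49 mm. So its perimeter = 12.49 mm. Layer 33 (z = 9.24): the r=2 cylinder contributes a regular 16-gon of circumradius 2 (perimeter = 2·16·2.000·sin(180°/16) = 12.49 mm); the cylinder at (-2.5, 1): section is a regular 16-gon, circumradius r=9.5 (perimeter = 2·16·9.500·sin(180°/16) = 59.31 mm); Combining (union): the r=2 cylinder lies entirely inside the r=9.5 cylinder at (-2.5, 1), so the union is just the r=9.5 cylinder at (-2.5, 1) — boundary = 59.31 mm. So its perimeter = 59.31 mm. Layer 33 is larger (59.31 vs 12.49 mm).

layer 33 (z = 9.24 mm)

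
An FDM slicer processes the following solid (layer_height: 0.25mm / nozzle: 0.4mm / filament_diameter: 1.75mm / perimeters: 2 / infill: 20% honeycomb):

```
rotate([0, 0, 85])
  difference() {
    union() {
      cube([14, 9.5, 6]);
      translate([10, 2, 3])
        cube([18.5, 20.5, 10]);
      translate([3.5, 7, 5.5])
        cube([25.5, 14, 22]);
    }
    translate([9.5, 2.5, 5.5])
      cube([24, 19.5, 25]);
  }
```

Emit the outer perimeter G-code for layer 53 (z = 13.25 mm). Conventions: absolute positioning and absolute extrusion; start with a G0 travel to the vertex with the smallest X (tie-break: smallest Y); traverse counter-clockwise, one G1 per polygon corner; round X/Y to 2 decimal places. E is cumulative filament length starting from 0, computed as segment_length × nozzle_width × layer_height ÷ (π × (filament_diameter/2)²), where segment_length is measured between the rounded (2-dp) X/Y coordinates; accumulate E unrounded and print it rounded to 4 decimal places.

At z = 13.25 mm: the cube is not intersected at this z (z outside [0, 6]); the cube at (10, 2) does not reach this height (z outside [3, 13]); the cube at (3.5, 7) is present — its section is the full 25.5×14 rectangle; Combining (union): only the 25.5×14 cube at (3.5, 7) is present, so the union is just that shape — 1 connected region; the 24×19.5 cube at (9.5, 2.5) contributes its full rectangle; Taking the first minus the rest: starting from that combined region, the 24×19.5 cube at (9.5, 2.5) partially overlaps it — only the 273.00 mm² overlap (of its 468.00 mm²) is removed, clipping the outline — 1 connected region; (rotated 85° about Z; rotation is an isometry so areas/perimeters/island counts are preserved). The outline is a single polygon with 4 vertices. Extrusion per mm of travel: 0.4 × 0.25 / (π × 0.875²) = 0.041575. Accumulating E over each segment gives final E = 1.6623.

G0 X-20.62 Y5.32 Z13.25
G1 X-6.67 Y4.10 E0.5822
G1 X-6.15 Y10.07 E0.8313
G1 X-20.09 Y11.29 E1.4131
G1 X-20.62 Y5.32 E1.6623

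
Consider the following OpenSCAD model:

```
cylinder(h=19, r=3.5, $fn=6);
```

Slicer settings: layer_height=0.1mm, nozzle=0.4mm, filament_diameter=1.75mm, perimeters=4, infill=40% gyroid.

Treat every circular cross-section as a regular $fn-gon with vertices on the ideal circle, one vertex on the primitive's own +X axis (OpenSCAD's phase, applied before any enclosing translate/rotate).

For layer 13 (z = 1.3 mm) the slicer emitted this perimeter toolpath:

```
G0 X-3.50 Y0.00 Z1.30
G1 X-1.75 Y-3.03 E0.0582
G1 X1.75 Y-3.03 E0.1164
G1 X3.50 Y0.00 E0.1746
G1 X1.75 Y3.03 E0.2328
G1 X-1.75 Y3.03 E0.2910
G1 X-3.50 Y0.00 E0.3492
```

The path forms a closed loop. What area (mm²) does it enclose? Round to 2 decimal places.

Apply the shoelace formula to the sequence of (X, Y) vertices; enclosed area = 31.81 mm².

31.81 mm²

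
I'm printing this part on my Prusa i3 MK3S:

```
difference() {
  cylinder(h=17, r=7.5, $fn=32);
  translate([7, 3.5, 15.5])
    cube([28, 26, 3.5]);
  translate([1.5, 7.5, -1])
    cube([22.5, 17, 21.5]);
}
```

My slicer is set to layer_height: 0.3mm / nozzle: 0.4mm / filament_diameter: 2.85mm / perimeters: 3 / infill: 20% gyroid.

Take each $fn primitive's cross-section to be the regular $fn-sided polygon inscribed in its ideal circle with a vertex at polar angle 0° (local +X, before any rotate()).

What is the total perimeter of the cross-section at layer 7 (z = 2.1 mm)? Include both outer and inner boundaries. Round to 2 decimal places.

At z = 2.1 mm: the cylinder: section is a regular 32-gon, circumradius r=7.5 (perimeter = 2·32·7.500·sin(180°/32) = 47.05 mm); the cube at (7, 3.5) is not intersected at this z (z outside [15.5, 19]); the cube at (1.5, 7.5) is present — its section is the full 22.5×17 rectangle (perimeter 79.00 mm); Subtracting the remaining from the first: starting from the r=7.5 cylinder, the 22.5×17 cube at (1.5, 7.5) misses the remaining region (no effect) — boundary = 47.05 mm. Overall, the cross-section is a single solid region. Total boundary length (outer) = 47.05 mm.

47.05 mm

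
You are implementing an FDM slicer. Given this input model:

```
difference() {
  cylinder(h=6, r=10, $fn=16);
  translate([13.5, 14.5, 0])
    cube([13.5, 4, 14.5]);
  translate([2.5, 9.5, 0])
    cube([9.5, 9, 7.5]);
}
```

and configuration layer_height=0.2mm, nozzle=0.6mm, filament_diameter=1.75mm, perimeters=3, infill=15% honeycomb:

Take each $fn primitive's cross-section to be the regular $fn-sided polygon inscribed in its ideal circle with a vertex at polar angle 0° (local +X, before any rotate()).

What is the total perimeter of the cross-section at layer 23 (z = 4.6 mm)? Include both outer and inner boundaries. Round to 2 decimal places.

62.43 mm

At z = 4.6 mm: the r=10 cylinder gives a regular 16-gon of circumradius 10 (constant along its height) (perimeter = 2·16·10.000·sin(180°/16) = 62.43 mm); the cube at (13.5, 14.5) (footprint 13.5×4) is included at this height (perimeter 35.00 mm); the cube at (2.5, 9.5) (footprint 9.5×9) is included at this height (perimeter 37.00 mm); After the difference (first − rest): starting from the r=10 cylinder, the 13.5×4 cube at (13.5, 14.5) misses the remaining region (no effect); the 9.5×9 cube at (2.5, 9.5) partially overlaps it — only the 0.00 mm² overlap (of its 85.50 mm²) is removed, clipping the outline — boundary = 62.43 mm. Overall, the cross-section is a single solid region. Total boundary length (outer) = 62.43 mm.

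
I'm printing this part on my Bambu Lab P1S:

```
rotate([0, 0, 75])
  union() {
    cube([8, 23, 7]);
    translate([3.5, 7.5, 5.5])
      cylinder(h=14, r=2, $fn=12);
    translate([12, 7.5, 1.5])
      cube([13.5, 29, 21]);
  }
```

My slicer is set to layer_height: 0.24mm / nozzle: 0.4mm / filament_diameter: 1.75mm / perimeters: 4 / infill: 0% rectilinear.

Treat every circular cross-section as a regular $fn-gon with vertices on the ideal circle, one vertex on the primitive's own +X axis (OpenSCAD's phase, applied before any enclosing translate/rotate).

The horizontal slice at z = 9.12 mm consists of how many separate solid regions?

2

At z = 9.12 mm: the cube is absent (z outside [0, 7]); the r=2 cylinder at (3.5, 7.5) gives a regular 12-gon of circumradius 2 (constant along its height); the cube at (12, 7.5) (footprint 13.5×29) is included at this height; Combining (union): the 2 present regions are separate (no shared area or edge), so areas and boundary lengths simply add and each stays a separate island — 2 connected regions; (rotated 75° about Z; rotation is an isometry so areas/perimeters/island counts are preserved). The result has 2 disconnected regions.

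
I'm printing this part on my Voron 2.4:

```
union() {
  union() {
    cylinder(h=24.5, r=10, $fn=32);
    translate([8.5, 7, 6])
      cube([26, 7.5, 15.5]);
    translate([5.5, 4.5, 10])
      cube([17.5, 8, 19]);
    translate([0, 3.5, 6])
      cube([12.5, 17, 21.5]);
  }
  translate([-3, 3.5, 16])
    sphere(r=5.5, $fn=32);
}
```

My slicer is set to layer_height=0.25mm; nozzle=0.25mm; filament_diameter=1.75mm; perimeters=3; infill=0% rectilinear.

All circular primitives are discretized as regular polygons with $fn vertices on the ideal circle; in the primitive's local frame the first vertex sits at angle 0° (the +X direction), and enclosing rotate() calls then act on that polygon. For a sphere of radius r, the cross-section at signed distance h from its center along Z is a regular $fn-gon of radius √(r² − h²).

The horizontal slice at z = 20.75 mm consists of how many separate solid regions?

At z = 20.75 mm: the r=10 cylinder contributes a regular 32-gon of circumradius 10; the cube at (8.5, 7) is present — its section is the full 26×7.5 rectangle; the cube at (5.5, 4.5) is present — its section is the full 17.5×8 rectangle; the cube at (0, 3.5) is present — its section is the full 12.5×17 rectangle; Merging all regions: the regions partially overlap (shared area 187.64 mm²), so overlapping operands fuse into one piece — 1 connected region; the r=5.5 sphere at (-3, 3.5) contributes a regular 32-gon of circumradius √(5.5²−4.75²) = 2.773; Taking the union: the r=5.5 sphere at (-3, 3.5) lies entirely inside the result so far, so the union is just the result so far — 1 connected region. The result has 1 disconnected region.

1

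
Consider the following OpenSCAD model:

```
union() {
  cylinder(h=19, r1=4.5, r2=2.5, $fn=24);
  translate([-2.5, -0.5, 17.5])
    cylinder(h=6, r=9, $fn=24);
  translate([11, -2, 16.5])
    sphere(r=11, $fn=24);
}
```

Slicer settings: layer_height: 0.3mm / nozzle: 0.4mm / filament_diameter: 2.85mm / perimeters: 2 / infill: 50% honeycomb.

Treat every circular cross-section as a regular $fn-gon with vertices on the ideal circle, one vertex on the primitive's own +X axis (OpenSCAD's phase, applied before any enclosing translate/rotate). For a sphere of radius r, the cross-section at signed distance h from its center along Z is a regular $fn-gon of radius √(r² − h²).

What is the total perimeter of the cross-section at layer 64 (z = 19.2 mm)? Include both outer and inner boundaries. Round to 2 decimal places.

91.82 mm

At z = 19.2 mm: the cone is absent (z outside [0, 19]); the r=9 cylinder at (-2.5, -0.5) gives a regular 24-gon of circumradius 9 (constant along its height) (perimeter = 2·24·9.000·sin(180°/24) = 56.39 mm); the sphere at (11, -2): section is a regular 24-gon, circumradius = √(r²−h²) = √(11²−2.7²) = 10.663 (perimeter = 2·24·10.663·sin(180°/24) = 66.81 mm); Merging all regions: the regions partially overlap (shared area 57.62 mm²), so the edge portions inside another operand are dropped and the merged outline is re-measured after clipping — boundary = 91.82 mm. Overall, the cross-section is a single solid region. Total boundary length (outer) = 91.82 mm.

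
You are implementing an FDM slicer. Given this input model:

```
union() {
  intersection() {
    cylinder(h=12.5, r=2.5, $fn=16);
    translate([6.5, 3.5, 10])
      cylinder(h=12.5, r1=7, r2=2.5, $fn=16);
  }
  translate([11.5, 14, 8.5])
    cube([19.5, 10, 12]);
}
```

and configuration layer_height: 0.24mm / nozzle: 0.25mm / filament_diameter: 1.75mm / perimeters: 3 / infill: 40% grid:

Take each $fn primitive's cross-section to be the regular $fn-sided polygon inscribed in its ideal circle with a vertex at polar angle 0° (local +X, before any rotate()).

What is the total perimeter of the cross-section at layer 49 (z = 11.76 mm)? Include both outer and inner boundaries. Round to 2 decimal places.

At z = 11.76 mm: the r=2.5 cylinder gives a regular 16-gon of circumradius 2.5 (constant along its height) (perimeter = 2·16·2.500·sin(180°/16) = 15.61 mm); the cone at (6.5, 3.5) (r1=7→r2=2.5) has section circumradius 6.366 here — a regular 16-gon (perimeter = 2·16·6.366·sin(180°/16) = 39.74 mm); Taking the intersection: the cone at (6.5, 3.5) partially overlaps the r=2.5 cylinder; clipping to the common part keeps 3.83 mm² — boundary = 8.85 mm; the cube at (11.5, 14) (footprint 19.5×10) is included at this height (perimeter 59.00 mm); Merging all regions: the 2 present regions are separate (no shared area or edge), so areas and boundary lengths simply add and each stays a separate island — boundary = 67.85 mm. Overall, the cross-section has 2 separate islands. Total boundary length (outer) = 67.85 mm.

67.85 mm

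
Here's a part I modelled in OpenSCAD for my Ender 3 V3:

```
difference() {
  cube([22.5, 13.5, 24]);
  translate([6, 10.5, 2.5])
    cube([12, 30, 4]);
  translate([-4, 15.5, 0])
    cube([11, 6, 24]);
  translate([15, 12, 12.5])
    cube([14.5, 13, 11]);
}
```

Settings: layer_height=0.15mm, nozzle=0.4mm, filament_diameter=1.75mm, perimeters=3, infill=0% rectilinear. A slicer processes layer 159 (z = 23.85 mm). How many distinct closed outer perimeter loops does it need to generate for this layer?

At z = 23.85 mm: the 22.5×13.5 cube contributes its full rectangle; the cube at (6, 10.5) does not reach this height (z outside [2.5, 6.5]); the cube at (-4, 15.5) (footprint 11×6) is included at this height; the cube at (15, 12) does not reach this height (z outside [12.5, 23.5]); Subtracting the remaining from the first: starting from the 22.5×13.5 cube, the 11×6 cube at (-4, 15.5) misses the remaining region (no effect) — 1 connected region. The result has 1 disconnected region.

1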